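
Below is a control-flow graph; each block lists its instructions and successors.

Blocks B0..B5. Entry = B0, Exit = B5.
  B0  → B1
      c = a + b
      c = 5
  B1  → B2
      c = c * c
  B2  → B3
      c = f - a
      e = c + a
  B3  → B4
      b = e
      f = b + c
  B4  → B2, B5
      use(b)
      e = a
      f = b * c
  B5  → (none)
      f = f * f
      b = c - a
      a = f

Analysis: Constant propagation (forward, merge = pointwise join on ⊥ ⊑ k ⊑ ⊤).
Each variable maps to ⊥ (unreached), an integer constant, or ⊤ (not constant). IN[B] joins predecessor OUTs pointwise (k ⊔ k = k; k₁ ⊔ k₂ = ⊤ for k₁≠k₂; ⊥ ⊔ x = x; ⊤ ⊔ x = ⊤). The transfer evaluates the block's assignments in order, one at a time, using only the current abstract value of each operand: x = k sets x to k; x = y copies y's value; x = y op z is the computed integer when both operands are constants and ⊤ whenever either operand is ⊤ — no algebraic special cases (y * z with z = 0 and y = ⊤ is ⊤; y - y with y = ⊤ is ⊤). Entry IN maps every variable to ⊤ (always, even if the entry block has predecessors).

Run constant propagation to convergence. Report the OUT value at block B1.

Per-block solution:
  B0:  IN=(all ⊤)  OUT={c:5; rest ⊤}
  B1:  IN={c:5; rest ⊤}  OUT={c:25; rest ⊤}
  B2:  IN=(all ⊤)  OUT=(all ⊤)
  B3:  IN=(all ⊤)  OUT=(all ⊤)
  B4:  IN=(all ⊤)  OUT=(all ⊤)
  B5:  IN=(all ⊤)  OUT=(all ⊤)

Merge at B1: IN[B1] = OUT[B0] = {a: ⊤, b: ⊤, c: 5, d: ⊤, e: ⊤, f: ⊤}
Applying B1's transfer function to that IN value gives OUT[B1] (row B1 above).

Answer: {a: ⊤, b: ⊤, c: 25, d: ⊤, e: ⊤, f: ⊤}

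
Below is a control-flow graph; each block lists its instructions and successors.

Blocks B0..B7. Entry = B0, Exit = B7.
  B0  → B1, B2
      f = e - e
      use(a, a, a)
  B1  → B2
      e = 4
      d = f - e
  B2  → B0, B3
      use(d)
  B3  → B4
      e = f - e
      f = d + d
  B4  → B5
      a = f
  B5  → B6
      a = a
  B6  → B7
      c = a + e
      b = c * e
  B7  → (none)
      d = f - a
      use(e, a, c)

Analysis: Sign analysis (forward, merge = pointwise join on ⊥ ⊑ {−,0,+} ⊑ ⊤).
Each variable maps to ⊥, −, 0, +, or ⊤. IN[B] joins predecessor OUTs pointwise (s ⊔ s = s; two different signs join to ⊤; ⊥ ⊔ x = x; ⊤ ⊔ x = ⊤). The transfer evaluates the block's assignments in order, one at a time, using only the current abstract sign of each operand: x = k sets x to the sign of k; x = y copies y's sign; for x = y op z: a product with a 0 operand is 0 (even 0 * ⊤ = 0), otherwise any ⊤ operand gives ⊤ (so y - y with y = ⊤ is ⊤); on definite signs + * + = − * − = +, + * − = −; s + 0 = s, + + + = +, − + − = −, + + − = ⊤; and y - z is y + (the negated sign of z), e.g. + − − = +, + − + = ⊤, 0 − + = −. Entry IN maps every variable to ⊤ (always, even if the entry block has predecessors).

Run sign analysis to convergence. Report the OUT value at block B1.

Converged values:
  B0: | IN=(all ⊤) | OUT=(all ⊤)
  B1: | IN=(all ⊤) | OUT={e:+; rest ⊤}
  B2: | IN=(all ⊤) | OUT=(all ⊤)
  B3: | IN=(all ⊤) | OUT=(all ⊤)
  B4: | IN=(all ⊤) | OUT=(all ⊤)
  B5: | IN=(all ⊤) | OUT=(all ⊤)
  B6: | IN=(all ⊤) | OUT=(all ⊤)
  B7: | IN=(all ⊤) | OUT=(all ⊤)

Merge at B1: IN[B1] = OUT[B0] = {a: ⊤, b: ⊤, c: ⊤, d: ⊤, e: ⊤, f: ⊤}
Applying B1's transfer function to that IN value gives OUT[B1] (row B1 above).

Answer: {a: ⊤, b: ⊤, c: ⊤, d: ⊤, e: +, f: ⊤}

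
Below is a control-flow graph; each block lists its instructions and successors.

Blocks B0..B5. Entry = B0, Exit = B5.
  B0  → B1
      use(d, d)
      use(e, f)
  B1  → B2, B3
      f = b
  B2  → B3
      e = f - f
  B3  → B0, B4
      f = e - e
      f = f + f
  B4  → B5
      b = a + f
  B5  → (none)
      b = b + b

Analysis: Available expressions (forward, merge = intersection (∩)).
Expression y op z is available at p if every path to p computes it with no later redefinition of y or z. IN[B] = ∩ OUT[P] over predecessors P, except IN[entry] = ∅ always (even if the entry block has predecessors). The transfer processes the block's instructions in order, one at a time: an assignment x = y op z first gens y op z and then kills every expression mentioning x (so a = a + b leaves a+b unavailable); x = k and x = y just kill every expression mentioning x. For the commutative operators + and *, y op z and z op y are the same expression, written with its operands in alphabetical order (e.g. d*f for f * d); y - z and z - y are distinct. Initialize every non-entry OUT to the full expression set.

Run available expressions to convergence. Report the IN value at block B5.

Answer: {a+f, e-e}

Working:
Per-block solution:
  B0: | IN={} | OUT={}
  B1: | IN={} | OUT={}
  B2: | IN={} | OUT={f-f}
  B3: | IN={} | OUT={e-e}
  B4: | IN={e-e} | OUT={a+f, e-e}
  B5: | IN={a+f, e-e} | OUT={a+f, e-e}

Merge at B5: IN[B5] = OUT[B4] = {a+f, e-e}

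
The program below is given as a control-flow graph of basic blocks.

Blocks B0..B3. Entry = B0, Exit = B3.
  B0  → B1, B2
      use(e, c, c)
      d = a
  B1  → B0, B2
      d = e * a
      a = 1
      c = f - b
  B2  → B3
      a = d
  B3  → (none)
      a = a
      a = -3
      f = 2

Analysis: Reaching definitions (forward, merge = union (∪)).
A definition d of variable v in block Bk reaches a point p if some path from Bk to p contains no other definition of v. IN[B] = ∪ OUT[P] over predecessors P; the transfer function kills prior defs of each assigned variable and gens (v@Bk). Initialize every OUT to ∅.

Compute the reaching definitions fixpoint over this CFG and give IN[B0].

Answer: {a@B1, c@B1, d@B1}

Derivation:
Fixpoint table:
  B0:   IN={a@B1, c@B1, d@B1}   OUT={a@B1, c@B1, d@B0}
  B1:   IN={a@B1, c@B1, d@B0}   OUT={a@B1, c@B1, d@B1}
  B2:   IN={a@B1, c@B1, d@B0, d@B1}   OUT={a@B2, c@B1, d@B0, d@B1}
  B3:   IN={a@B2, c@B1, d@B0, d@B1}   OUT={a@B3, c@B1, d@B0, d@B1, f@B3}

Merge at B0 (entry node, so the boundary value {} is joined with the incoming edge(s)): IN[B0] = {} ⊔ OUT[B1] = {a@B1, c@B1, d@B1}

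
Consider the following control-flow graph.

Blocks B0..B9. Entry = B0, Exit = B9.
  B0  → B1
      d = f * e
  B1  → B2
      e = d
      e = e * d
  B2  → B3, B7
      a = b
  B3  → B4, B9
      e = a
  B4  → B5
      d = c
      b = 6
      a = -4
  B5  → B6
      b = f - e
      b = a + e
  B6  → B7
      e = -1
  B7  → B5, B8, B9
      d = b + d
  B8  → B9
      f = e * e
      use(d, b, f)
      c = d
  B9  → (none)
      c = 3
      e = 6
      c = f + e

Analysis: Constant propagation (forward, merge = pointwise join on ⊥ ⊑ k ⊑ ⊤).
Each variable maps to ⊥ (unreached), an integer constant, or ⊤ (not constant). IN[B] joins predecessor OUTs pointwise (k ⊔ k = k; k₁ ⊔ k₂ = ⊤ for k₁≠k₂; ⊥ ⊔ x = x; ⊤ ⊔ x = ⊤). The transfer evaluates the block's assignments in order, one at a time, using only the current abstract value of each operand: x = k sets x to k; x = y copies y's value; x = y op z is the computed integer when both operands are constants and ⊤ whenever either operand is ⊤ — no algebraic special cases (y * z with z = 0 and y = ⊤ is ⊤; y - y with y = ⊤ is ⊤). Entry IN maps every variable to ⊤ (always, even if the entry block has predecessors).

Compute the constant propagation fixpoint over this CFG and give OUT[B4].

Answer: {a: -4, b: 6, c: ⊤, d: ⊤, e: ⊤, f: ⊤}

Working:
Fixpoint table:
  B0:  IN=(all ⊤)  OUT=(all ⊤)
  B1:  IN=(all ⊤)  OUT=(all ⊤)
  B2:  IN=(all ⊤)  OUT=(all ⊤)
  B3:  IN=(all ⊤)  OUT=(all ⊤)
  B4:  IN=(all ⊤)  OUT={a:-4, b:6; rest ⊤}
  B5:  IN=(all ⊤)  OUT=(all ⊤)
  B6:  IN=(all ⊤)  OUT={e:-1; rest ⊤}
  B7:  IN=(all ⊤)  OUT=(all ⊤)
  B8:  IN=(all ⊤)  OUT=(all ⊤)
  B9:  IN=(all ⊤)  OUT={e:6; rest ⊤}

Merge at B4: IN[B4] = OUT[B3] = {a: ⊤, b: ⊤, c: ⊤, d: ⊤, e: ⊤, f: ⊤}
Applying B4's transfer function to that IN value gives OUT[B4] (row B4 above).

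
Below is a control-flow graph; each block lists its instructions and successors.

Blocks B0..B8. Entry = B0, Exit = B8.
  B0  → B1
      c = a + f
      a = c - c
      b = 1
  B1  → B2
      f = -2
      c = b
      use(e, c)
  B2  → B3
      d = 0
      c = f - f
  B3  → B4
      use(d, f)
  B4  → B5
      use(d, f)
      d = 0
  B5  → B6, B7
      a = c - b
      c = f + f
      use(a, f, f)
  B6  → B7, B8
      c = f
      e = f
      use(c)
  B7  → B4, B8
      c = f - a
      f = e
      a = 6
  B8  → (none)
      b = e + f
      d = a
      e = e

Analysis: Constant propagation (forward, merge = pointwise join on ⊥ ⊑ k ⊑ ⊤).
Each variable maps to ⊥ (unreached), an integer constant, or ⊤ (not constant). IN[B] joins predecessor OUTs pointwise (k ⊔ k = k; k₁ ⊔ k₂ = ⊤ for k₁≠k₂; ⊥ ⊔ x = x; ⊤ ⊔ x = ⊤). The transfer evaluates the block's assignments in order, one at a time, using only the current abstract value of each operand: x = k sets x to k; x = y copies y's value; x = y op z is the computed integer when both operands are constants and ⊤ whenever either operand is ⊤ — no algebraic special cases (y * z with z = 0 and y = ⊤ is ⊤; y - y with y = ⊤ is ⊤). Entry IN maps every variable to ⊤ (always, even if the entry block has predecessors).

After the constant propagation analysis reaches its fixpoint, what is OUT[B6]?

Converged values:
  B0:   IN=(all ⊤)   OUT={b:1; rest ⊤}
  B1:   IN={b:1; rest ⊤}   OUT={b:1, c:1, f:-2; rest ⊤}
  B2:   IN={b:1, c:1, f:-2; rest ⊤}   OUT={b:1, c:0, d:0, f:-2; rest ⊤}
  B3:   IN={b:1, c:0, d:0, f:-2; rest ⊤}   OUT={b:1, c:0, d:0, f:-2; rest ⊤}
  B4:   IN={b:1, d:0; rest ⊤}   OUT={b:1, d:0; rest ⊤}
  B5:   IN={b:1, d:0; rest ⊤}   OUT={b:1, d:0; rest ⊤}
  B6:   IN={b:1, d:0; rest ⊤}   OUT={b:1, d:0; rest ⊤}
  B7:   IN={b:1, d:0; rest ⊤}   OUT={a:6, b:1, d:0; rest ⊤}
  B8:   IN={b:1, d:0; rest ⊤}   OUT=(all ⊤)

Merge at B6: IN[B6] = OUT[B5] = {a: ⊤, b: 1, c: ⊤, d: 0, e: ⊤, f: ⊤}
Applying B6's transfer function to that IN value gives OUT[B6] (row B6 above).

Answer: {a: ⊤, b: 1, c: ⊤, d: 0, e: ⊤, f: ⊤}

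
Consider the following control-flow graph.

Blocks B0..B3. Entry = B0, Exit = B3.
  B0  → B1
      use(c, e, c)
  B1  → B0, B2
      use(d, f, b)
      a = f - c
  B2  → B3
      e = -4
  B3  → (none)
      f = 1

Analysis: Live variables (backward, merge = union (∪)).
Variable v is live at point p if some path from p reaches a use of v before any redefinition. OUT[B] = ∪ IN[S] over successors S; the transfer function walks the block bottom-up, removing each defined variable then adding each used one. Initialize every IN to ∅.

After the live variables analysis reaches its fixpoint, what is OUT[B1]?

Converged values:
  B0:   IN={b, c, d, e, f}   OUT={b, c, d, e, f}
  B1:   IN={b, c, d, e, f}   OUT={b, c, d, e, f}
  B2:   IN={}   OUT={}
  B3:   IN={}   OUT={}

Merge at B1: OUT[B1] = IN[B0] ⊔ IN[B2] = {b, c, d, e, f}

Answer: {b, c, d, e, f}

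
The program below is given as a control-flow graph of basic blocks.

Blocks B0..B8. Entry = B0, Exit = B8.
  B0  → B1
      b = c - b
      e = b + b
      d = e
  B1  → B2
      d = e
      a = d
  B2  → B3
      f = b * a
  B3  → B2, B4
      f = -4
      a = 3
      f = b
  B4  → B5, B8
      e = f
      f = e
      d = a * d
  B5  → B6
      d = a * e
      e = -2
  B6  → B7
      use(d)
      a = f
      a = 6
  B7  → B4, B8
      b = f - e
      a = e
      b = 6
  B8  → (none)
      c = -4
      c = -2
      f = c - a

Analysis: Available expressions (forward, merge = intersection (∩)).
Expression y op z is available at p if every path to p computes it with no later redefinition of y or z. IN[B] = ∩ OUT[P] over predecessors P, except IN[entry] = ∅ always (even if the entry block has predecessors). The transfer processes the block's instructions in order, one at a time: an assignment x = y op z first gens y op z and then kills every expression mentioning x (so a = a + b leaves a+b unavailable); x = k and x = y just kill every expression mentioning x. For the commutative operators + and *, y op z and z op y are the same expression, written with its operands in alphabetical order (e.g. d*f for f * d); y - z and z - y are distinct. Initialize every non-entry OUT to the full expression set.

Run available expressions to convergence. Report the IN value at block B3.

Answer: {a*b, b+b}

Derivation:
Converged values:
  B0: | IN={} | OUT={b+b}
  B1: | IN={b+b} | OUT={b+b}
  B2: | IN={b+b} | OUT={a*b, b+b}
  B3: | IN={a*b, b+b} | OUT={b+b}
  B4: | IN={} | OUT={}
  B5: | IN={} | OUT={}
  B6: | IN={} | OUT={}
  B7: | IN={} | OUT={f-e}
  B8: | IN={} | OUT={c-a}

Merge at B3: IN[B3] = OUT[B2] = {a*b, b+b}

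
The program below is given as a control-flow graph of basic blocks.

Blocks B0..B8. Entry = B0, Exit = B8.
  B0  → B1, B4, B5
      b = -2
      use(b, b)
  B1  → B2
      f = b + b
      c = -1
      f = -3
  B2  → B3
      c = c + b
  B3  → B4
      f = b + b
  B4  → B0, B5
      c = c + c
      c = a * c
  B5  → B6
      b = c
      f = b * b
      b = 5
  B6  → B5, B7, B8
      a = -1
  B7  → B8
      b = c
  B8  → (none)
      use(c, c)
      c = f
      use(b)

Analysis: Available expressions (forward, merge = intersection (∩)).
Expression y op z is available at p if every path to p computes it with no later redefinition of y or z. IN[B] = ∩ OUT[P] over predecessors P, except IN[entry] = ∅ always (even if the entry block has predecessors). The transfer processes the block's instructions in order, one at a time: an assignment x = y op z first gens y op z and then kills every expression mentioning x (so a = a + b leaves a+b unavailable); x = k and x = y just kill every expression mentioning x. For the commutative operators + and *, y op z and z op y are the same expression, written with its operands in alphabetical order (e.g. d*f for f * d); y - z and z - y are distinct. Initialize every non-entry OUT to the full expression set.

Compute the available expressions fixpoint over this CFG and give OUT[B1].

Answer: {b+b}

Derivation:
Per-block solution:
  B0:   IN={}   OUT={}
  B1:   IN={}   OUT={b+b}
  B2:   IN={b+b}   OUT={b+b}
  B3:   IN={b+b}   OUT={b+b}
  B4:   IN={}   OUT={}
  B5:   IN={}   OUT={}
  B6:   IN={}   OUT={}
  B7:   IN={}   OUT={}
  B8:   IN={}   OUT={}

Merge at B1: IN[B1] = OUT[B0] = {}
Applying B1's transfer function to that IN value gives OUT[B1] (row B1 above).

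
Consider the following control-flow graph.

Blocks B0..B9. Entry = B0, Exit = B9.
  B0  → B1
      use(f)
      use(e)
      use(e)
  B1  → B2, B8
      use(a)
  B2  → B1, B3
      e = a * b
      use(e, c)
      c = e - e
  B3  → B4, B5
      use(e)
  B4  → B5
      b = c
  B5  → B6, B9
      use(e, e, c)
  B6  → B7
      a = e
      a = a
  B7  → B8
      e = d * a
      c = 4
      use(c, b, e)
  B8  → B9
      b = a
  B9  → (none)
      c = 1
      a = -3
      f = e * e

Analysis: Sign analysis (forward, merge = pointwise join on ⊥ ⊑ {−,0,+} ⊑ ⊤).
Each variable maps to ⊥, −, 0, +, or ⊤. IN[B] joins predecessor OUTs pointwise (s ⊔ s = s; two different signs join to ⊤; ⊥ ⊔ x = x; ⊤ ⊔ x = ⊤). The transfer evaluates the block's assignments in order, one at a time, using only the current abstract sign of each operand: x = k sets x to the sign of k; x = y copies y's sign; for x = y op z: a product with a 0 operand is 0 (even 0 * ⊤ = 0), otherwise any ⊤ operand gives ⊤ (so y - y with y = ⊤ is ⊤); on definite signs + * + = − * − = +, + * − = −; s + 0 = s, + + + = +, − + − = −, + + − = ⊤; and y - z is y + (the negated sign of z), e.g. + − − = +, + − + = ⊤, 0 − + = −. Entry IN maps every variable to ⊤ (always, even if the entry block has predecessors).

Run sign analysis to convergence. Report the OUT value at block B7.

Answer: {a: ⊤, b: ⊤, c: +, d: ⊤, e: ⊤, f: ⊤}

Trace:
Converged values:
  B0:  IN=(all ⊤)  OUT=(all ⊤)
  B1:  IN=(all ⊤)  OUT=(all ⊤)
  B2:  IN=(all ⊤)  OUT=(all ⊤)
  B3:  IN=(all ⊤)  OUT=(all ⊤)
  B4:  IN=(all ⊤)  OUT=(all ⊤)
  B5:  IN=(all ⊤)  OUT=(all ⊤)
  B6:  IN=(all ⊤)  OUT=(all ⊤)
  B7:  IN=(all ⊤)  OUT={c:+; rest ⊤}
  B8:  IN=(all ⊤)  OUT=(all ⊤)
  B9:  IN=(all ⊤)  OUT={a:-, c:+; rest ⊤}

Merge at B7: IN[B7] = OUT[B6] = {a: ⊤, b: ⊤, c: ⊤, d: ⊤, e: ⊤, f: ⊤}
Applying B7's transfer function to that IN value gives OUT[B7] (row B7 above).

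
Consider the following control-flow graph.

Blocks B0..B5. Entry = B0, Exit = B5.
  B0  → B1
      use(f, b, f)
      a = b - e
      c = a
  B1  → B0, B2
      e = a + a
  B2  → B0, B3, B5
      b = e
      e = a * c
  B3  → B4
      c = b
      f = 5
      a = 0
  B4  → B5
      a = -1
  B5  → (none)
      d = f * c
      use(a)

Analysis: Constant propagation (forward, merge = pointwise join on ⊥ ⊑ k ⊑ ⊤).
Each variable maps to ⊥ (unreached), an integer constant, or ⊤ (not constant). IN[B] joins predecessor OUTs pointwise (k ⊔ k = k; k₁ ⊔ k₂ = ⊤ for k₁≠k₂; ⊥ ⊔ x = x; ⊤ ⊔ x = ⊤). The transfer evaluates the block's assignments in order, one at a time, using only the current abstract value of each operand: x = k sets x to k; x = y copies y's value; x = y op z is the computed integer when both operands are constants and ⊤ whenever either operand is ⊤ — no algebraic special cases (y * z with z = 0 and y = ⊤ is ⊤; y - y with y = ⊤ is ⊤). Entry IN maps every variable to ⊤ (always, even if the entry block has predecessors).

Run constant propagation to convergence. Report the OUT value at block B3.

Answer: {a: 0, b: ⊤, c: ⊤, d: ⊤, e: ⊤, f: 5}

Trace:
Fixpoint table:
  B0:  IN=(all ⊤)  OUT=(all ⊤)
  B1:  IN=(all ⊤)  OUT=(all ⊤)
  B2:  IN=(all ⊤)  OUT=(all ⊤)
  B3:  IN=(all ⊤)  OUT={a:0, f:5; rest ⊤}
  B4:  IN={a:0, f:5; rest ⊤}  OUT={a:-1, f:5; rest ⊤}
  B5:  IN=(all ⊤)  OUT=(all ⊤)

Merge at B3: IN[B3] = OUT[B2] = {a: ⊤, b: ⊤, c: ⊤, d: ⊤, e: ⊤, f: ⊤}
Applying B3's transfer function to that IN value gives OUT[B3] (row B3 above).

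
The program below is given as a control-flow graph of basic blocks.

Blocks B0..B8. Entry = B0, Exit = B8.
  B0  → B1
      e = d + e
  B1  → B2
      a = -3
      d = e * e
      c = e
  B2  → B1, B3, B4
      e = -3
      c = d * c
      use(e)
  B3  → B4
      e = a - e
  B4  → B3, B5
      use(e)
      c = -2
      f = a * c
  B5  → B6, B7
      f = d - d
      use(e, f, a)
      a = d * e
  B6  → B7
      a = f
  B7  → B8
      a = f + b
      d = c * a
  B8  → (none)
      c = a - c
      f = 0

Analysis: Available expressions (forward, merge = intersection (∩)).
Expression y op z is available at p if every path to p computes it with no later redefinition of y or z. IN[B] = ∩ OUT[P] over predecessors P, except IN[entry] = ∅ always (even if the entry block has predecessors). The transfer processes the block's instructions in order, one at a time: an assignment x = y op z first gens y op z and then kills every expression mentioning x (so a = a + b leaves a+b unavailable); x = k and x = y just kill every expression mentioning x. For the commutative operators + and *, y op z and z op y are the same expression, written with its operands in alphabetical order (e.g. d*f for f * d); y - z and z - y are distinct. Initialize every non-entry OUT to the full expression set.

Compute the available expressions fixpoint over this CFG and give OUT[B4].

Per-block solution:
  B0:  IN={}  OUT={}
  B1:  IN={}  OUT={e*e}
  B2:  IN={e*e}  OUT={}
  B3:  IN={}  OUT={}
  B4:  IN={}  OUT={a*c}
  B5:  IN={a*c}  OUT={d*e, d-d}
  B6:  IN={d*e, d-d}  OUT={d*e, d-d}
  B7:  IN={d*e, d-d}  OUT={a*c, b+f}
  B8:  IN={a*c, b+f}  OUT={}

Merge at B4: IN[B4] = OUT[B2] ∩ OUT[B3] = {}
Applying B4's transfer function to that IN value gives OUT[B4] (row B4 above).

Answer: {a*c}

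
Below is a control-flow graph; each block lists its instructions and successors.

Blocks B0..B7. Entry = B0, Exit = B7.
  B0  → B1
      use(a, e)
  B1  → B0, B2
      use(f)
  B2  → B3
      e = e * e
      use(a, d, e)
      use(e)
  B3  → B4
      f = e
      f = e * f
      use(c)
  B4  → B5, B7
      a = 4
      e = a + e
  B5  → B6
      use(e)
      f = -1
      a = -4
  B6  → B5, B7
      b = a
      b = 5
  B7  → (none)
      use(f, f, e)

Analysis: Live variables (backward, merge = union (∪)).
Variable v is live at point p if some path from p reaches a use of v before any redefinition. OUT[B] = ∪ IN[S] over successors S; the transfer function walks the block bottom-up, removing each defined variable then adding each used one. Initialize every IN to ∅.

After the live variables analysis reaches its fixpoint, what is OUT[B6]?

Answer: {e, f}

Working:
Converged values:
  B0:  IN={a, c, d, e, f}  OUT={a, c, d, e, f}
  B1:  IN={a, c, d, e, f}  OUT={a, c, d, e, f}
  B2:  IN={a, c, d, e}  OUT={c, e}
  B3:  IN={c, e}  OUT={e, f}
  B4:  IN={e, f}  OUT={e, f}
  B5:  IN={e}  OUT={a, e, f}
  B6:  IN={a, e, f}  OUT={e, f}
  B7:  IN={e, f}  OUT={}

Merge at B6: OUT[B6] = IN[B5] ⊔ IN[B7] = {e, f}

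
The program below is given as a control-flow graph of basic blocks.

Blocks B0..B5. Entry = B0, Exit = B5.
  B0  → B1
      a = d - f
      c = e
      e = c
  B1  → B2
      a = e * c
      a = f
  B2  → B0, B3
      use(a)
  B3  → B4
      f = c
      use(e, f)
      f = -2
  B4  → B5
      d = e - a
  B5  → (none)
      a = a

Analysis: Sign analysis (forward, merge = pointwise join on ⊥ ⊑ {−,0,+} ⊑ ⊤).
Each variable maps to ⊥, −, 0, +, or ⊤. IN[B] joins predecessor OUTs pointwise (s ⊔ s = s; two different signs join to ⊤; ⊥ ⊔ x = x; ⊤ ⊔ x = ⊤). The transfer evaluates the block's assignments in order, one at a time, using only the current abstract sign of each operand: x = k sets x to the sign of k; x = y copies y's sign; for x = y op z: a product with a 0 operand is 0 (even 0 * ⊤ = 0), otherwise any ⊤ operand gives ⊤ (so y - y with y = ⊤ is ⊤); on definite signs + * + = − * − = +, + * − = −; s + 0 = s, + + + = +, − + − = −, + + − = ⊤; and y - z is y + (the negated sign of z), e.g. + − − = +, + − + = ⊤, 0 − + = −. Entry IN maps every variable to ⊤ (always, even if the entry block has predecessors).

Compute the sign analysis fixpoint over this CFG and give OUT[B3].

Answer: {a: ⊤, b: ⊤, c: ⊤, d: ⊤, e: ⊤, f: -}

Trace:
Per-block solution:
  B0:   IN=(all ⊤)   OUT=(all ⊤)
  B1:   IN=(all ⊤)   OUT=(all ⊤)
  B2:   IN=(all ⊤)   OUT=(all ⊤)
  B3:   IN=(all ⊤)   OUT={f:-; rest ⊤}
  B4:   IN={f:-; rest ⊤}   OUT={f:-; rest ⊤}
  B5:   IN={f:-; rest ⊤}   OUT={f:-; rest ⊤}

Merge at B3: IN[B3] = OUT[B2] = {a: ⊤, b: ⊤, c: ⊤, d: ⊤, e: ⊤, f: ⊤}
Applying B3's transfer function to that IN value gives OUT[B3] (row B3 above).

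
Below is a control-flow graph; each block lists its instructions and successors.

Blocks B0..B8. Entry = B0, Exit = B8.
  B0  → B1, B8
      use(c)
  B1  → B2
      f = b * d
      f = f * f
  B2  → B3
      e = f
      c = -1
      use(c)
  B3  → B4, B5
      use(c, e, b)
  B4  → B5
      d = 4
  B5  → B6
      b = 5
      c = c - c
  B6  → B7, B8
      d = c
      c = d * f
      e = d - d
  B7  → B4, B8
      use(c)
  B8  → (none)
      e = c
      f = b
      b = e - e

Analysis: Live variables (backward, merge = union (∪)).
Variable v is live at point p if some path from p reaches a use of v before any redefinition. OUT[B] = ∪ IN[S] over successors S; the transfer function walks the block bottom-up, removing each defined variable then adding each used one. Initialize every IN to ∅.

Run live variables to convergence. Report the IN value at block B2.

Per-block solution:
  B0: | IN={b, c, d} | OUT={b, c, d}
  B1: | IN={b, d} | OUT={b, f}
  B2: | IN={b, f} | OUT={b, c, e, f}
  B3: | IN={b, c, e, f} | OUT={c, f}
  B4: | IN={c, f} | OUT={c, f}
  B5: | IN={c, f} | OUT={b, c, f}
  B6: | IN={b, c, f} | OUT={b, c, f}
  B7: | IN={b, c, f} | OUT={b, c, f}
  B8: | IN={b, c} | OUT={}

Merge at B2: OUT[B2] = IN[B3] = {b, c, e, f}
Applying B2's transfer function to that OUT value gives IN[B2] (row B2 above).

Answer: {b, f}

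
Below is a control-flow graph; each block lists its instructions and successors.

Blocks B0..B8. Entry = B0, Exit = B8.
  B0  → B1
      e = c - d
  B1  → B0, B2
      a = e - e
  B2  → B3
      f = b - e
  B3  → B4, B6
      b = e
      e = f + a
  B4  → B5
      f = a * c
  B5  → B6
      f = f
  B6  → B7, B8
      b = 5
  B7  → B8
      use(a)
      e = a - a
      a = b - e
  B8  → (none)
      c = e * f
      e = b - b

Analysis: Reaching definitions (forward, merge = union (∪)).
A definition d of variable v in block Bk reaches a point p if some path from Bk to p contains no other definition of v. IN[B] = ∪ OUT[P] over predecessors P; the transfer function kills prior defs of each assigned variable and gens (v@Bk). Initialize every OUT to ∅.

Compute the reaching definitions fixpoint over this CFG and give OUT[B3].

Answer: {a@B1, b@B3, e@B3, f@B2}

Trace:
Per-block solution:
  B0: | IN={a@B1, e@B0} | OUT={a@B1, e@B0}
  B1: | IN={a@B1, e@B0} | OUT={a@B1, e@B0}
  B2: | IN={a@B1, e@B0} | OUT={a@B1, e@B0, f@B2}
  B3: | IN={a@B1, e@B0, f@B2} | OUT={a@B1, b@B3, e@B3, f@B2}
  B4: | IN={a@B1, b@B3, e@B3, f@B2} | OUT={a@B1, b@B3, e@B3, f@B4}
  B5: | IN={a@B1, b@B3, e@B3, f@B4} | OUT={a@B1, b@B3, e@B3, f@B5}
  B6: | IN={a@B1, b@B3, e@B3, f@B2, f@B5} | OUT={a@B1, b@B6, e@B3, f@B2, f@B5}
  B7: | IN={a@B1, b@B6, e@B3, f@B2, f@B5} | OUT={a@B7, b@B6, e@B7, f@B2, f@B5}
  B8: | IN={a@B1, a@B7, b@B6, e@B3, e@B7, f@B2, f@B5} | OUT={a@B1, a@B7, b@B6, c@B8, e@B8, f@B2, f@B5}

Merge at B3: IN[B3] = OUT[B2] = {a@B1, e@B0, f@B2}
Applying B3's transfer function to that IN value gives OUT[B3] (row B3 above).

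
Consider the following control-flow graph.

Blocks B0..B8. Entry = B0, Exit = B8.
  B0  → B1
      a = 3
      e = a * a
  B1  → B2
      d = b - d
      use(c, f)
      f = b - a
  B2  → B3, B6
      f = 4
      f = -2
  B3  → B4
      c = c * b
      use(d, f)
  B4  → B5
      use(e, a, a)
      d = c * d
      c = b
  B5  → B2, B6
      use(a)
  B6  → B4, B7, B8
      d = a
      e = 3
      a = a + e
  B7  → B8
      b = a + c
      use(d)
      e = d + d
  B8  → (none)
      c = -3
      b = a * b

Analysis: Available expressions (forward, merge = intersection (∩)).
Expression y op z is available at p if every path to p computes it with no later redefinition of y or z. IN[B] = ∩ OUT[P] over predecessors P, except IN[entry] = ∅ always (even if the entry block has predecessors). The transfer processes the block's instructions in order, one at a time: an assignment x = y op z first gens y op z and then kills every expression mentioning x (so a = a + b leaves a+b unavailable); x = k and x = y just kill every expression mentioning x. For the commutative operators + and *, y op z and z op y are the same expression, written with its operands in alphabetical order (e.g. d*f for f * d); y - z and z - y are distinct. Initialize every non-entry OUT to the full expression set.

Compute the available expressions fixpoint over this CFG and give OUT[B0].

Answer: {a*a}

Derivation:
Converged values:
  B0:   IN={}   OUT={a*a}
  B1:   IN={a*a}   OUT={a*a, b-a}
  B2:   IN={}   OUT={}
  B3:   IN={}   OUT={}
  B4:   IN={}   OUT={}
  B5:   IN={}   OUT={}
  B6:   IN={}   OUT={}
  B7:   IN={}   OUT={a+c, d+d}
  B8:   IN={}   OUT={}

B0 is the boundary node: IN[B0] = {}
Applying B0's transfer function to that IN value gives OUT[B0] (row B0 above).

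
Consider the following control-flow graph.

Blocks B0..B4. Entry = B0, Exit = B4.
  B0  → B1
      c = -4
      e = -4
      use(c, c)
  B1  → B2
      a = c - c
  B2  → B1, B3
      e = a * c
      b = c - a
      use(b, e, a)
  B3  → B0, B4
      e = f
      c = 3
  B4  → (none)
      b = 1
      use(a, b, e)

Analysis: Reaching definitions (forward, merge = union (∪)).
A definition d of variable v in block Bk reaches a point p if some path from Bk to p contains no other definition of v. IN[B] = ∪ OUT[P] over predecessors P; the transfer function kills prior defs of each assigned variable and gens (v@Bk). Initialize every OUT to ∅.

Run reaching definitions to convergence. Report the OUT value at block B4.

Per-block solution:
  B0: | IN={a@B1, b@B2, c@B3, e@B3} | OUT={a@B1, b@B2, c@B0, e@B0}
  B1: | IN={a@B1, b@B2, c@B0, e@B0, e@B2} | OUT={a@B1, b@B2, c@B0, e@B0, e@B2}
  B2: | IN={a@B1, b@B2, c@B0, e@B0, e@B2} | OUT={a@B1, b@B2, c@B0, e@B2}
  B3: | IN={a@B1, b@B2, c@B0, e@B2} | OUT={a@B1, b@B2, c@B3, e@B3}
  B4: | IN={a@B1, b@B2, c@B3, e@B3} | OUT={a@B1, b@B4, c@B3, e@B3}

Merge at B4: IN[B4] = OUT[B3] = {a@B1, b@B2, c@B3, e@B3}
Applying B4's transfer function to that IN value gives OUT[B4] (row B4 above).

Answer: {a@B1, b@B4, c@B3, e@B3}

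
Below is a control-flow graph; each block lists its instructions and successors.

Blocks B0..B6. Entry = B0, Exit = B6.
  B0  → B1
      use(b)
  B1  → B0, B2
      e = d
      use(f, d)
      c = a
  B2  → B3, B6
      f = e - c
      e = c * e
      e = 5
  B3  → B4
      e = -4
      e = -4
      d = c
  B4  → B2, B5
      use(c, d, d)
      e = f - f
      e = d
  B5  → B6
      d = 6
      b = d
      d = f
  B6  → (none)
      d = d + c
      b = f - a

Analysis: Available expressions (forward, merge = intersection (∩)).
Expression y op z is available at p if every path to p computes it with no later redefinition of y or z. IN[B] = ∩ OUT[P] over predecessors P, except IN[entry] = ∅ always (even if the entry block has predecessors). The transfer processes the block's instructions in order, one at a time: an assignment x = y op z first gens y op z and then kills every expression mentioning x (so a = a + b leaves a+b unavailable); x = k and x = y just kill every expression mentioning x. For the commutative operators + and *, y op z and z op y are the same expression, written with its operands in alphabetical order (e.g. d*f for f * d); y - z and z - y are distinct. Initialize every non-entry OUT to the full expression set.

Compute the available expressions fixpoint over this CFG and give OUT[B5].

Answer: {f-f}

Trace:
Fixpoint table:
  B0: | IN={} | OUT={}
  B1: | IN={} | OUT={}
  B2: | IN={} | OUT={}
  B3: | IN={} | OUT={}
  B4: | IN={} | OUT={f-f}
  B5: | IN={f-f} | OUT={f-f}
  B6: | IN={} | OUT={f-a}

Merge at B5: IN[B5] = OUT[B4] = {f-f}
Applying B5's transfer function to that IN value gives OUT[B5] (row B5 above).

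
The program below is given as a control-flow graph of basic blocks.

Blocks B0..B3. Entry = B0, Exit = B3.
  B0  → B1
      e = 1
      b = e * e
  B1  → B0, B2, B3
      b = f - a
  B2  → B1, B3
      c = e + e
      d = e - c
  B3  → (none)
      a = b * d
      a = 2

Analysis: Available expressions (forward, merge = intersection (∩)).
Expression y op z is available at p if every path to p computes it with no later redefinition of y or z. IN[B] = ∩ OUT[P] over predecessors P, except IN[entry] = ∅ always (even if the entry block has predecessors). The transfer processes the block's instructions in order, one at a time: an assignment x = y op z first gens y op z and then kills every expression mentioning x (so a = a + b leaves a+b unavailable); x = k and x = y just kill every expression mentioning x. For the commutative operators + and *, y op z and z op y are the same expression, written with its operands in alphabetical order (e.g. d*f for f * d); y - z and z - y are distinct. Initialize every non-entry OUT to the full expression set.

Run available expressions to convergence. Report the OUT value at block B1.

Answer: {e*e, f-a}

Derivation:
Converged values:
  B0: | IN={} | OUT={e*e}
  B1: | IN={e*e} | OUT={e*e, f-a}
  B2: | IN={e*e, f-a} | OUT={e*e, e+e, e-c, f-a}
  B3: | IN={e*e, f-a} | OUT={b*d, e*e}

Merge at B1: IN[B1] = OUT[B0] ∩ OUT[B2] = {e*e}
Applying B1's transfer function to that IN value gives OUT[B1] (row B1 above).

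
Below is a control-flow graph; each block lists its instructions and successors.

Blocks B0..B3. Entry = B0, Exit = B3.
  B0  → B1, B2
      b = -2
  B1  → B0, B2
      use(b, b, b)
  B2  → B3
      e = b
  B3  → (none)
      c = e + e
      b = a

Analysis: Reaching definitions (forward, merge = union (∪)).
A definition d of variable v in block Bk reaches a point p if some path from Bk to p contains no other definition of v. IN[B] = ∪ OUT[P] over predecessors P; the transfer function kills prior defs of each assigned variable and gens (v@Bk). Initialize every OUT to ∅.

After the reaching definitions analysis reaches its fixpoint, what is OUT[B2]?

Per-block solution:
  B0: | IN={b@B0} | OUT={b@B0}
  B1: | IN={b@B0} | OUT={b@B0}
  B2: | IN={b@B0} | OUT={b@B0, e@B2}
  B3: | IN={b@B0, e@B2} | OUT={b@B3, c@B3, e@B2}

Merge at B2: IN[B2] = OUT[B0] ⊔ OUT[B1] = {b@B0}
Applying B2's transfer function to that IN value gives OUT[B2] (row B2 above).

Answer: {b@B0, e@B2}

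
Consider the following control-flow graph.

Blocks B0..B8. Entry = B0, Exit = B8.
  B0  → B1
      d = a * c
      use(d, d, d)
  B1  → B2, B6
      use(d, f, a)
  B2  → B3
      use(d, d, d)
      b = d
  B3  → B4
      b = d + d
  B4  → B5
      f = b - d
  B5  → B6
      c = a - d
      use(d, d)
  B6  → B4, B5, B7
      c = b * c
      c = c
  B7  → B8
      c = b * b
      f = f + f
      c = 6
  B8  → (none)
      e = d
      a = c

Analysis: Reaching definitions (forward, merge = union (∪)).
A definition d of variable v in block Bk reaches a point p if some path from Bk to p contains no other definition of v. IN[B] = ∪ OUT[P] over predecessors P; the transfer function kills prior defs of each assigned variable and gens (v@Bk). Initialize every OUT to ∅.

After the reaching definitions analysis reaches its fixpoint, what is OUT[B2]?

Answer: {b@B2, d@B0}

Derivation:
Per-block solution:
  B0: | IN={} | OUT={d@B0}
  B1: | IN={d@B0} | OUT={d@B0}
  B2: | IN={d@B0} | OUT={b@B2, d@B0}
  B3: | IN={b@B2, d@B0} | OUT={b@B3, d@B0}
  B4: | IN={b@B3, c@B6, d@B0, f@B4} | OUT={b@B3, c@B6, d@B0, f@B4}
  B5: | IN={b@B3, c@B6, d@B0, f@B4} | OUT={b@B3, c@B5, d@B0, f@B4}
  B6: | IN={b@B3, c@B5, d@B0, f@B4} | OUT={b@B3, c@B6, d@B0, f@B4}
  B7: | IN={b@B3, c@B6, d@B0, f@B4} | OUT={b@B3, c@B7, d@B0, f@B7}
  B8: | IN={b@B3, c@B7, d@B0, f@B7} | OUT={a@B8, b@B3, c@B7, d@B0, e@B8, f@B7}

Merge at B2: IN[B2] = OUT[B1] = {d@B0}
Applying B2's transfer function to that IN value gives OUT[B2] (row B2 above).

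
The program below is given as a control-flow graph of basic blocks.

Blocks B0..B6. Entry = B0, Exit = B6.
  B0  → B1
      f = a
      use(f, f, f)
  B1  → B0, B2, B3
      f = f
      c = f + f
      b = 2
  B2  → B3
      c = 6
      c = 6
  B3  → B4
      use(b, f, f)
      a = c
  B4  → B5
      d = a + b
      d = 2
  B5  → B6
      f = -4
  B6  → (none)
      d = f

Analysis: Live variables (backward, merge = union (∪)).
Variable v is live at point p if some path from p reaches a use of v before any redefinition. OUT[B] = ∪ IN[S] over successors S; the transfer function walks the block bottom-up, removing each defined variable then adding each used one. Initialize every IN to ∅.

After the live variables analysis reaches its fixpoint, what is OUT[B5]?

Fixpoint table:
  B0:   IN={a}   OUT={a, f}
  B1:   IN={a, f}   OUT={a, b, c, f}
  B2:   IN={b, f}   OUT={b, c, f}
  B3:   IN={b, c, f}   OUT={a, b}
  B4:   IN={a, b}   OUT={}
  B5:   IN={}   OUT={f}
  B6:   IN={f}   OUT={}

Merge at B5: OUT[B5] = IN[B6] = {f}

Answer: {f}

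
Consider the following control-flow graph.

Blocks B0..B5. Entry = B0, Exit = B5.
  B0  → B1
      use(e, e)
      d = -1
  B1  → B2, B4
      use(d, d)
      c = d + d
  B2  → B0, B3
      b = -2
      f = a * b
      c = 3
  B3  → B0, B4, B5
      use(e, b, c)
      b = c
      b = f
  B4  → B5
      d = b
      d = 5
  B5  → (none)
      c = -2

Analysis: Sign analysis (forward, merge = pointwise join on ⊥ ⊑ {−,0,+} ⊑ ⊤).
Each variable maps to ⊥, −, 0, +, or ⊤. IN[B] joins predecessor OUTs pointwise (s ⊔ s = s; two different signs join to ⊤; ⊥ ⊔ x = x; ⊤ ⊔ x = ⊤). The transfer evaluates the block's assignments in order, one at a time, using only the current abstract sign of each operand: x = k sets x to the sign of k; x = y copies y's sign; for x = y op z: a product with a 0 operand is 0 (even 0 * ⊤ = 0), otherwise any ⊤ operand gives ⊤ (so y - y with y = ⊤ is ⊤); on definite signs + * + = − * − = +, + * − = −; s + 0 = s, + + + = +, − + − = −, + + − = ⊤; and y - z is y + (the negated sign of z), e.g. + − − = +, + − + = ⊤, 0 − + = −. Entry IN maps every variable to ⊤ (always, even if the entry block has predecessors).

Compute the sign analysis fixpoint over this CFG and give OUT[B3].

Answer: {a: ⊤, b: ⊤, c: +, d: -, e: ⊤, f: ⊤}

Trace:
Per-block solution:
  B0:   IN=(all ⊤)   OUT={d:-; rest ⊤}
  B1:   IN={d:-; rest ⊤}   OUT={c:-, d:-; rest ⊤}
  B2:   IN={c:-, d:-; rest ⊤}   OUT={b:-, c:+, d:-; rest ⊤}
  B3:   IN={b:-, c:+, d:-; rest ⊤}   OUT={c:+, d:-; rest ⊤}
  B4:   IN={d:-; rest ⊤}   OUT={d:+; rest ⊤}
  B5:   IN=(all ⊤)   OUT={c:-; rest ⊤}

Merge at B3: IN[B3] = OUT[B2] = {a: ⊤, b: -, c: +, d: -, e: ⊤, f: ⊤}
Applying B3's transfer function to that IN value gives OUT[B3] (row B3 above).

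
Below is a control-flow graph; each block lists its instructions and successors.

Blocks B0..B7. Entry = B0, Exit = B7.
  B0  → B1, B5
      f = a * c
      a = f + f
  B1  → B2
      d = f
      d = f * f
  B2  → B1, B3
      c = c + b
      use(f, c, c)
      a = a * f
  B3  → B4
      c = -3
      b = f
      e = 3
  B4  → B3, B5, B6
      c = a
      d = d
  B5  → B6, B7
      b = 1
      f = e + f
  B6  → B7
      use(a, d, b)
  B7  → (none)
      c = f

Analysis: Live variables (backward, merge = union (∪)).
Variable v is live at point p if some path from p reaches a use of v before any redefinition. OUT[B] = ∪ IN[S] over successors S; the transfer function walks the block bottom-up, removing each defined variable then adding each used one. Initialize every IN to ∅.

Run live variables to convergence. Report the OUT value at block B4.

Answer: {a, b, d, e, f}

Derivation:
Converged values:
  B0: | IN={a, b, c, d, e} | OUT={a, b, c, d, e, f}
  B1: | IN={a, b, c, f} | OUT={a, b, c, d, f}
  B2: | IN={a, b, c, d, f} | OUT={a, b, c, d, f}
  B3: | IN={a, d, f} | OUT={a, b, d, e, f}
  B4: | IN={a, b, d, e, f} | OUT={a, b, d, e, f}
  B5: | IN={a, d, e, f} | OUT={a, b, d, f}
  B6: | IN={a, b, d, f} | OUT={f}
  B7: | IN={f} | OUT={}

Merge at B4: OUT[B4] = IN[B3] ⊔ IN[B5] ⊔ IN[B6] = {a, b, d, e, f}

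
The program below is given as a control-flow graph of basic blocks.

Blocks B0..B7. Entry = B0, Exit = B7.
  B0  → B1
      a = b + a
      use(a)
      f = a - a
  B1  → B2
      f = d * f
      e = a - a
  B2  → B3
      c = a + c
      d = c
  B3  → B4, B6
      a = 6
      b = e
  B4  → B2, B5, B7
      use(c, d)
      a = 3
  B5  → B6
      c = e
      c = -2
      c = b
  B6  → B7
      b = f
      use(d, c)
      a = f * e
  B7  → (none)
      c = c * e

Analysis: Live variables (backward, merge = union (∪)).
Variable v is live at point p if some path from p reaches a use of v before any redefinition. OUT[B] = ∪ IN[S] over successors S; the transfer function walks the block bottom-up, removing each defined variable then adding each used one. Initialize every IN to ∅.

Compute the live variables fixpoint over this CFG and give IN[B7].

Fixpoint table:
  B0: | IN={a, b, c, d} | OUT={a, c, d, f}
  B1: | IN={a, c, d, f} | OUT={a, c, e, f}
  B2: | IN={a, c, e, f} | OUT={c, d, e, f}
  B3: | IN={c, d, e, f} | OUT={b, c, d, e, f}
  B4: | IN={b, c, d, e, f} | OUT={a, b, c, d, e, f}
  B5: | IN={b, d, e, f} | OUT={c, d, e, f}
  B6: | IN={c, d, e, f} | OUT={c, e}
  B7: | IN={c, e} | OUT={}

B7 is the boundary node: OUT[B7] = {}
Applying B7's transfer function to that OUT value gives IN[B7] (row B7 above).

Answer: {c, e}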